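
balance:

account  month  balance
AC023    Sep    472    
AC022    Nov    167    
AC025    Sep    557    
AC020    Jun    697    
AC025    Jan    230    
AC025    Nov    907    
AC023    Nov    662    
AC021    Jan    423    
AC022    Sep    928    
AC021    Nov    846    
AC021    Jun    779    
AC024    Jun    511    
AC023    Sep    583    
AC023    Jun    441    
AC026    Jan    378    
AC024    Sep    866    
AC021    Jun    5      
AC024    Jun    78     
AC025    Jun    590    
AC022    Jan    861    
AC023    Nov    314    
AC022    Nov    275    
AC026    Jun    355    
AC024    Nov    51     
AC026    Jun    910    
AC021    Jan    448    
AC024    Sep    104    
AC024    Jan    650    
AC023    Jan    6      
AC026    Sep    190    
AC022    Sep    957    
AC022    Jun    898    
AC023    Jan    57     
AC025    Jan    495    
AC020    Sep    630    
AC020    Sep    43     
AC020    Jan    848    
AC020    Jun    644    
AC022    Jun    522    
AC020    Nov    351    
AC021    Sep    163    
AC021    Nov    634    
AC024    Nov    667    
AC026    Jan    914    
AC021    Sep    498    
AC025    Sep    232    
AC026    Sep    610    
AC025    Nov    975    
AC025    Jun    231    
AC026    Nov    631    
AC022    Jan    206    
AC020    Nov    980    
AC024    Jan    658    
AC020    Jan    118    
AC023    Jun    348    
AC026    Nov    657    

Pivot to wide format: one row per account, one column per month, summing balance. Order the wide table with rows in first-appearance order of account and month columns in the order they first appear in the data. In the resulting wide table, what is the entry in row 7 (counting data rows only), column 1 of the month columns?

800

With rows in first-appearance order of account, row 7 is account=AC026. month columns in first-appearance order: Sep, Nov, Jun, Jan; column 1 is Sep.
Long rows with account=AC026, month=Sep: 190 + 610 = 800.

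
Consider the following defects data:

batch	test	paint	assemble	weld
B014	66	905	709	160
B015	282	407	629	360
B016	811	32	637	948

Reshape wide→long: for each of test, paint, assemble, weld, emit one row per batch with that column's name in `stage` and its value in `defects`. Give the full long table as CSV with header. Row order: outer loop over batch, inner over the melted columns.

batch,stage,defects
B014,test,66
B014,paint,905
B014,assemble,709
B014,weld,160
B015,test,282
B015,paint,407
B015,assemble,629
B015,weld,360
B016,test,811
B016,paint,32
B016,assemble,637
B016,weld,948

Each (batch, column) pair becomes one row: 3 × 4 = 12 rows.
For example, (B014, test) → defects=66.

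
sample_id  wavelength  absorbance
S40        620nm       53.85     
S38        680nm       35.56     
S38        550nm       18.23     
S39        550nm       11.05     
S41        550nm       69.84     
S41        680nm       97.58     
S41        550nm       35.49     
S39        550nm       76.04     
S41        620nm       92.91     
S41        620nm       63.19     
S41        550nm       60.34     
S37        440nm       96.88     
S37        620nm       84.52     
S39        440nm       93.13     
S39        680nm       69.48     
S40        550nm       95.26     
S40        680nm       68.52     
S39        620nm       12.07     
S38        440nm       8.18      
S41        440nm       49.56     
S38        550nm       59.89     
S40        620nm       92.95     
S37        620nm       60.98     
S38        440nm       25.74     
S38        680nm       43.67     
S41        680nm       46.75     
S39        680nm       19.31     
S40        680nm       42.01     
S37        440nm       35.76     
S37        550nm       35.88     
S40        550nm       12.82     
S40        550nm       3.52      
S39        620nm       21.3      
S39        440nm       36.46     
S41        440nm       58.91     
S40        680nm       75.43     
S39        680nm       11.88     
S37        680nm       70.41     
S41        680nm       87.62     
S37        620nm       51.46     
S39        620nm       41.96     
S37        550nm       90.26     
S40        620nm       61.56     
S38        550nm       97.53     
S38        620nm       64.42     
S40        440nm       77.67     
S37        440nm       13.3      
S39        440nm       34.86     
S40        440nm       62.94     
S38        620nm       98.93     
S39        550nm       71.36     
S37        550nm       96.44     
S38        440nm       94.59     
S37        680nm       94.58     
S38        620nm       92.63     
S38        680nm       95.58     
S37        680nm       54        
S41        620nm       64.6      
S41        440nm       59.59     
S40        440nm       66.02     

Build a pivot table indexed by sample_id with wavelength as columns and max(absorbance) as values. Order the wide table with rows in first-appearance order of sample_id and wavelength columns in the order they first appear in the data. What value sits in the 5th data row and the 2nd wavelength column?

94.58

With rows in first-appearance order of sample_id, row 5 is sample_id=S37. wavelength columns in first-appearance order: 620nm, 680nm, 550nm, 440nm; column 2 is 680nm.
Long rows with sample_id=S37, wavelength=680nm: max(70.41, 94.58, 54) = 94.58.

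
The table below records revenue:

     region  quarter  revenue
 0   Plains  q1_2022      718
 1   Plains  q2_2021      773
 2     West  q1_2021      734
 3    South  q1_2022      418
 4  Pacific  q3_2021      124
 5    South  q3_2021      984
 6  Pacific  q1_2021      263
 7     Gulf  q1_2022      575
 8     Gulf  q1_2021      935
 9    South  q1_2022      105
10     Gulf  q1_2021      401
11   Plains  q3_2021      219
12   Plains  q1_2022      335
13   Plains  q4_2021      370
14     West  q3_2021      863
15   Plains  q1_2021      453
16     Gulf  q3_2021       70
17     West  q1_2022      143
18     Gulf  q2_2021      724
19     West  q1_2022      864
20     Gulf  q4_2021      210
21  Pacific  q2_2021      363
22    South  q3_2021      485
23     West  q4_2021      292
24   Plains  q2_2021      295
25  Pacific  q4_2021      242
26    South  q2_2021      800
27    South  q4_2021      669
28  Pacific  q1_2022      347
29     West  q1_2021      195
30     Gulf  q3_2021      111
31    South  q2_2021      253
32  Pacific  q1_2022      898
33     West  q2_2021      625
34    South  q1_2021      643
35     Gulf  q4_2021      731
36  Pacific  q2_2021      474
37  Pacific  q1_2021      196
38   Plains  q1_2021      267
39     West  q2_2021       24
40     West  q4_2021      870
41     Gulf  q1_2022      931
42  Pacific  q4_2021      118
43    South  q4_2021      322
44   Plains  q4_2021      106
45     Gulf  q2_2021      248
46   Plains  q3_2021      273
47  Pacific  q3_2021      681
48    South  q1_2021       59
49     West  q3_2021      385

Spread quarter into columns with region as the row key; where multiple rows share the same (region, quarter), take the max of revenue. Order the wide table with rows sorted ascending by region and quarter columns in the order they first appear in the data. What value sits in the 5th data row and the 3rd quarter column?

734

With rows sorted ascending by region, row 5 is region=West. quarter columns in first-appearance order: q1_2022, q2_2021, q1_2021, q3_2021, q4_2021; column 3 is q1_2021.
Long rows with region=West, quarter=q1_2021: max(734, 195) = 734.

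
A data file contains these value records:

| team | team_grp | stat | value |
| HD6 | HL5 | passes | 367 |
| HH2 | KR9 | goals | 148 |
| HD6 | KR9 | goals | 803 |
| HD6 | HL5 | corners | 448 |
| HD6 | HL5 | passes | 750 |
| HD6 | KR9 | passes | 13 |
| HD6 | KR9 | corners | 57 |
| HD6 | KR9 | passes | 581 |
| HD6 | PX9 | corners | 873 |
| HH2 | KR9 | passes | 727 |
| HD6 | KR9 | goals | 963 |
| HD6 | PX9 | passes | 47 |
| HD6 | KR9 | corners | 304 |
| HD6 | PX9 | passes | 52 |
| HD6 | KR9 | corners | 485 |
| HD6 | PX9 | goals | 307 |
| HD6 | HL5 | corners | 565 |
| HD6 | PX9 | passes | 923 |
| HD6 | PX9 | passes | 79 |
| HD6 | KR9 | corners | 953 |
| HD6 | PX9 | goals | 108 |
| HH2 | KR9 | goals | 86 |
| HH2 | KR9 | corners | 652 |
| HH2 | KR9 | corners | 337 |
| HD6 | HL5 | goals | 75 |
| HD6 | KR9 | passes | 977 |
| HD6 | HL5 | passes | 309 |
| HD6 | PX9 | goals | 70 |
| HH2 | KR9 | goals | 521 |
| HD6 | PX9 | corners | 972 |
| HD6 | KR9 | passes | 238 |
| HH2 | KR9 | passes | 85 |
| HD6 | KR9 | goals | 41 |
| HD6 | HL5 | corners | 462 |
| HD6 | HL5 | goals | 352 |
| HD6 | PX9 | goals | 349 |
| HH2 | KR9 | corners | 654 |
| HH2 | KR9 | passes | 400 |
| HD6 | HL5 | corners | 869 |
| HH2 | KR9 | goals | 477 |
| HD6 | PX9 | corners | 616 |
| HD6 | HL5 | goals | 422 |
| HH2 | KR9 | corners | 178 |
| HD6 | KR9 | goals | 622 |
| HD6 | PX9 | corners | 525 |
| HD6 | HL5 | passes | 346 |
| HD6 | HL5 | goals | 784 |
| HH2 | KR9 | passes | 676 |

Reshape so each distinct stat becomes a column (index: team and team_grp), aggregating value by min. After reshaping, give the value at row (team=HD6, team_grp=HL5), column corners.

448

Rows with team=HD6, team_grp=HL5 and stat=corners: value values are 448, 565, 462, 869.
min(448, 565, 462, 869) = 448.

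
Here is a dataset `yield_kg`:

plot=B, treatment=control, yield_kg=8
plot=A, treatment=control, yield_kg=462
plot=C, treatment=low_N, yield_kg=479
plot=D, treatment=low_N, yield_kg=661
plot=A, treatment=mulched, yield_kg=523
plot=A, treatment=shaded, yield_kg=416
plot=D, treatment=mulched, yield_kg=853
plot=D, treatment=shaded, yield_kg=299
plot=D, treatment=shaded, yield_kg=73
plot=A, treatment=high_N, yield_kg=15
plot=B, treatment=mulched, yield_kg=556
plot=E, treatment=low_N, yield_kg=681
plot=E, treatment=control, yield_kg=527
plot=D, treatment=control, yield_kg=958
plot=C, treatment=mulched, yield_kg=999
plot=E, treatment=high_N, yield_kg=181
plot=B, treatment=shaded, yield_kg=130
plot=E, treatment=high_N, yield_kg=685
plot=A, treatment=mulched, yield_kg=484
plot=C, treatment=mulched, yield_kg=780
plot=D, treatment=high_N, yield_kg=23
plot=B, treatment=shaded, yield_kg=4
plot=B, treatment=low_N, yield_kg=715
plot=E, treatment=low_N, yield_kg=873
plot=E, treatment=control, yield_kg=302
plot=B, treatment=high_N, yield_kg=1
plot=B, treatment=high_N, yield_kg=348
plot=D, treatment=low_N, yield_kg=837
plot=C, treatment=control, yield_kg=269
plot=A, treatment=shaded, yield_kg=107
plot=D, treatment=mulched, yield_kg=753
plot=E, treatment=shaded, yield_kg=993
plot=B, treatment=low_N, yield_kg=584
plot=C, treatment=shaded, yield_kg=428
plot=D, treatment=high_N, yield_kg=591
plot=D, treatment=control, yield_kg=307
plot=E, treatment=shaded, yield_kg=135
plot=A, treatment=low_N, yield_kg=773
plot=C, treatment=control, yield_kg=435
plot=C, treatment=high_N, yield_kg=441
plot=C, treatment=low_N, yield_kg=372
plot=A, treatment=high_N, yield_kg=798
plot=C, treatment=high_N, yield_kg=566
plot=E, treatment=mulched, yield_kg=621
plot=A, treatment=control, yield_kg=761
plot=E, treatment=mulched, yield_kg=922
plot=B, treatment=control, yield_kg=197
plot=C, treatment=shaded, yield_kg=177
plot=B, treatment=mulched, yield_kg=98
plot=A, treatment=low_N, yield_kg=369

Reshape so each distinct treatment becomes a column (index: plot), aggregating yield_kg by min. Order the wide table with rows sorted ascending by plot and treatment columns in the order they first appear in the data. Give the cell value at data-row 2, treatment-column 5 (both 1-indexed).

With rows sorted ascending by plot, row 2 is plot=B. treatment columns in first-appearance order: control, low_N, mulched, shaded, high_N; column 5 is high_N.
Long rows with plot=B, treatment=high_N: min(1, 348) = 1.

1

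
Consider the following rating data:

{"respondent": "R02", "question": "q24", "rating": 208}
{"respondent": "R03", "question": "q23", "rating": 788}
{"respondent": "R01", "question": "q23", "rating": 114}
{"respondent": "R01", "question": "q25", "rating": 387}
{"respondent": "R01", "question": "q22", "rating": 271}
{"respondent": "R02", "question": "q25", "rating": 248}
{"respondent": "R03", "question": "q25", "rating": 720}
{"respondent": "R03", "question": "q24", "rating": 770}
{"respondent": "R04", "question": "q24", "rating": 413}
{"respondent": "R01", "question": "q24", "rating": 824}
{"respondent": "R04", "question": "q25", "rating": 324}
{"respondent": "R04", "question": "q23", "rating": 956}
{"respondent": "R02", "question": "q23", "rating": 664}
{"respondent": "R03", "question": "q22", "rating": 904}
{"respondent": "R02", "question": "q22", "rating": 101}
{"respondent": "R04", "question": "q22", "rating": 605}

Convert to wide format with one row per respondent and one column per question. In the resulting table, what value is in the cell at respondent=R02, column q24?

Wide layout: rows indexed by respondent, columns are the 4 distinct question values (q24, q23, q25, q22).
Cell (respondent=R02, question=q24) draws from the long row where respondent=R02 and question=q24, which has rating=208.

208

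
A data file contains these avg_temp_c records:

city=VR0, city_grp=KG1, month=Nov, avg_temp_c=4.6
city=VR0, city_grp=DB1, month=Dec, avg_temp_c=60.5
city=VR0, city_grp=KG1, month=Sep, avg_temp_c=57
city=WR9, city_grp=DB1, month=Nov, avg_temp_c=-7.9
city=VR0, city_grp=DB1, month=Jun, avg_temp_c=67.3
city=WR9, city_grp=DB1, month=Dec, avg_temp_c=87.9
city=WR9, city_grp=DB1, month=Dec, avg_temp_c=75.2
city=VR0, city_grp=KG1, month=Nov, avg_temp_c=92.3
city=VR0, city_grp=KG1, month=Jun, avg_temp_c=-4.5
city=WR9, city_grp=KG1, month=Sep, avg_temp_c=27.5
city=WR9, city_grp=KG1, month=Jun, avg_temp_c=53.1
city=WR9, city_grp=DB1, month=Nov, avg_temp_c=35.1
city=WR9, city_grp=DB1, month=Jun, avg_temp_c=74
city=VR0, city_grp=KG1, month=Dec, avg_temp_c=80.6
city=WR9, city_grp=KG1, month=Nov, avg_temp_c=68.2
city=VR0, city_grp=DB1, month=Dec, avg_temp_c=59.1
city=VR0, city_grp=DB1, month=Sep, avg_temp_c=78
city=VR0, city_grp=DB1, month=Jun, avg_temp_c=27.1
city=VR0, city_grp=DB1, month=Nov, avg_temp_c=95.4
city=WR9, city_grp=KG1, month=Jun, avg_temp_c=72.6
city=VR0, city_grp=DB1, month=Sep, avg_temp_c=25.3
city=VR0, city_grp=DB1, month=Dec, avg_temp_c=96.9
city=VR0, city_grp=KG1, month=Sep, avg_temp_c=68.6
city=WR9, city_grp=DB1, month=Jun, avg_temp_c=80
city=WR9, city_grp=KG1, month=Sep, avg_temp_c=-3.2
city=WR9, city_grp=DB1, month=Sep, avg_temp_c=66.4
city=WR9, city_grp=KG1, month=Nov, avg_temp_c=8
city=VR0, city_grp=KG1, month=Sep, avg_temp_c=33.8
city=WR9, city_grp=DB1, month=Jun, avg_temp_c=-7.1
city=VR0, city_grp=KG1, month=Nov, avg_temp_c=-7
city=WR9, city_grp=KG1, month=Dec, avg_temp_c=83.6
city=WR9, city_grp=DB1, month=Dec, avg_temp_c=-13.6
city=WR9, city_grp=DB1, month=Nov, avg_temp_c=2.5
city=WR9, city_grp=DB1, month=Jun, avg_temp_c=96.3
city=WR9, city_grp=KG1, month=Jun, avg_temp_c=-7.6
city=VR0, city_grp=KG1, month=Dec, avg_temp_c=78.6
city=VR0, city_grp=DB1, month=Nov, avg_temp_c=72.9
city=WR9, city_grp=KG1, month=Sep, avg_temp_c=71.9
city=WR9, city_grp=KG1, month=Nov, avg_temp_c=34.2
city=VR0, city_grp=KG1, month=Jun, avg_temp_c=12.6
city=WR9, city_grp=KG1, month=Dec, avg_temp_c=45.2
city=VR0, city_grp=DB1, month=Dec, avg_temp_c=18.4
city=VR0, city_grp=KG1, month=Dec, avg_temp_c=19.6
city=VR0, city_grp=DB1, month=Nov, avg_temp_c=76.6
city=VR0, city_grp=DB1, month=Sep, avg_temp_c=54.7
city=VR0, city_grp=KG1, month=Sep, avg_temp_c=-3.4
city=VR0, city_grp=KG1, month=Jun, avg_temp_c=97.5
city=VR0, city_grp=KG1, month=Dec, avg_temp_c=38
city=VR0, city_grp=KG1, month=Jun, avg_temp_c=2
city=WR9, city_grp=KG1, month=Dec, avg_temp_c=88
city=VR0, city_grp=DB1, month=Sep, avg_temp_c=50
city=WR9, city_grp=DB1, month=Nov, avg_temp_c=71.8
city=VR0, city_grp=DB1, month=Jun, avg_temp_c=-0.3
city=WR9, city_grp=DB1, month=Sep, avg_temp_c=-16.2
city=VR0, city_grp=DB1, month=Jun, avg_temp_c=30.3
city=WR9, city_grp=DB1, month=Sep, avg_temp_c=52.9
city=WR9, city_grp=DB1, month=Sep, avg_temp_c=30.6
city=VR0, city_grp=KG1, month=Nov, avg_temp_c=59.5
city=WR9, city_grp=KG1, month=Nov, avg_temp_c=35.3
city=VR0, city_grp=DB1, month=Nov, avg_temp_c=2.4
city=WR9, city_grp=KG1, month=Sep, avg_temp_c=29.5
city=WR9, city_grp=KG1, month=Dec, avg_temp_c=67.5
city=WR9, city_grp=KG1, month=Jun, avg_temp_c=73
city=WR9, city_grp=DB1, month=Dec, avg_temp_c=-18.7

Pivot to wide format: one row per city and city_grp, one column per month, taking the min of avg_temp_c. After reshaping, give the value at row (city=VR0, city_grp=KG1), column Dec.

19.6

Rows with city=VR0, city_grp=KG1 and month=Dec: avg_temp_c values are 80.6, 78.6, 19.6, 38.
min(80.6, 78.6, 19.6, 38) = 19.6.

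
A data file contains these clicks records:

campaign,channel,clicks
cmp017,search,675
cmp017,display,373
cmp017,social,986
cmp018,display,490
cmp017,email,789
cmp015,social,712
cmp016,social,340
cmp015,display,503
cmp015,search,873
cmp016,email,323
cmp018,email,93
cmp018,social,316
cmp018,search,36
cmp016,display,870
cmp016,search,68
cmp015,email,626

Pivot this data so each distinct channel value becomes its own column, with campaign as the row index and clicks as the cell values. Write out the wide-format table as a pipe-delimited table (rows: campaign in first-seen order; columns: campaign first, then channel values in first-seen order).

Columns: campaign plus the 4 distinct channel values (search, display, social, email).
For example, row cmp017 column search takes clicks=675 from the long row (cmp017, search).

| campaign | search | display | social | email |
| cmp017 | 675 | 373 | 986 | 789 |
| cmp018 | 36 | 490 | 316 | 93 |
| cmp015 | 873 | 503 | 712 | 626 |
| cmp016 | 68 | 870 | 340 | 323 |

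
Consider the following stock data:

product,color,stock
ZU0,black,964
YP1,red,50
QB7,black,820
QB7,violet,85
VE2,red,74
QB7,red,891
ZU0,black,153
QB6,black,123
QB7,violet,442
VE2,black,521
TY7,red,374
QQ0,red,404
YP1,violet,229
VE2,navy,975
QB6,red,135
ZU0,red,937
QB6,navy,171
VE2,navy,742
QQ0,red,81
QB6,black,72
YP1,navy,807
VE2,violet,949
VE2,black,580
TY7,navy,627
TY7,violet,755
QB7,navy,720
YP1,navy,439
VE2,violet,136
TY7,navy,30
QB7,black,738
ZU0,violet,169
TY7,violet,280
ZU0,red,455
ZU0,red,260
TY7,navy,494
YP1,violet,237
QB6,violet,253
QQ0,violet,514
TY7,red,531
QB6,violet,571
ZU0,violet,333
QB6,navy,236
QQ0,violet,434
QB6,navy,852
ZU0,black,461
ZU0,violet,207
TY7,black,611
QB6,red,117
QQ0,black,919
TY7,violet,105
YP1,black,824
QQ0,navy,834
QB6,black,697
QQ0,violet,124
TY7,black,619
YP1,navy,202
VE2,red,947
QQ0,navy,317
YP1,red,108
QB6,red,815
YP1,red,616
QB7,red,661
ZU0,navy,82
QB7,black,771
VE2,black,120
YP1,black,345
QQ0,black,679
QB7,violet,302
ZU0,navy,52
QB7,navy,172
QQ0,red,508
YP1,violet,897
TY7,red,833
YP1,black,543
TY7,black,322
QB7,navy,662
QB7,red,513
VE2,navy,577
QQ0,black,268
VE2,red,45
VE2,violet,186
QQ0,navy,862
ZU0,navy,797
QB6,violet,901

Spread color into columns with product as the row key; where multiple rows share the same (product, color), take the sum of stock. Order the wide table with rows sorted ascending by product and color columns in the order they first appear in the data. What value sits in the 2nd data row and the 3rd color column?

829

With rows sorted ascending by product, row 2 is product=QB7. color columns in first-appearance order: black, red, violet, navy; column 3 is violet.
Long rows with product=QB7, color=violet: 85 + 442 + 302 = 829.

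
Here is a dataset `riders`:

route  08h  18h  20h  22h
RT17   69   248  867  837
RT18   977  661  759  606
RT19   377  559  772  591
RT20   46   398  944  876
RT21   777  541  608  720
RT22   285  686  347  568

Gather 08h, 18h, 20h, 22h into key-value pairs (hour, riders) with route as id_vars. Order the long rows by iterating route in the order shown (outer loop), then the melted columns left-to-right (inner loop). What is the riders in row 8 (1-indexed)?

24 rows total (6 × 4). Row 8: index ⌊(8-1)/4⌋ = 1 into route → RT18; (8-1) mod 4 = 3 into the melted columns → 22h.
So row 8 is (RT18, 22h, 606); riders = 606.

606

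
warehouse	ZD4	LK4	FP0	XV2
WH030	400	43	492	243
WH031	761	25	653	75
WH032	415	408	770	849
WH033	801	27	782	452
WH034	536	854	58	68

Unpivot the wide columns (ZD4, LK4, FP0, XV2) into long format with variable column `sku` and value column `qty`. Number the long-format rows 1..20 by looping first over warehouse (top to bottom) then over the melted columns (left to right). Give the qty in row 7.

20 rows total (5 × 4). Row 7: index ⌊(7-1)/4⌋ = 1 into warehouse → WH031; (7-1) mod 4 = 2 into the melted columns → FP0.
So row 7 is (WH031, FP0, 653); qty = 653.

653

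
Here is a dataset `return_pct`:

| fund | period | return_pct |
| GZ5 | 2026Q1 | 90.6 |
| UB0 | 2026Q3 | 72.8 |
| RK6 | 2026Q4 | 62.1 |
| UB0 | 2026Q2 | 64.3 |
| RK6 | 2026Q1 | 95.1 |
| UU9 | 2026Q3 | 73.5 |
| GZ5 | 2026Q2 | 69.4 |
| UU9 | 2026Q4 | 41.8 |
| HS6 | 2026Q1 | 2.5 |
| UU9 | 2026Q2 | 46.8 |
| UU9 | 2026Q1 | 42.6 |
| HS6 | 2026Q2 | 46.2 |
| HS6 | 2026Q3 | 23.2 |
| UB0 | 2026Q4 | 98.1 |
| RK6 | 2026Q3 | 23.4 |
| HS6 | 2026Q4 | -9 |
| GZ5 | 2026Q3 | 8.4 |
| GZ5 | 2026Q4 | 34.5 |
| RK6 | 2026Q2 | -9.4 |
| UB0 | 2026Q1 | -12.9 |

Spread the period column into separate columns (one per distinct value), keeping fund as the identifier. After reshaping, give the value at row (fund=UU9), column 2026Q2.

46.8

Wide layout: rows indexed by fund, columns are the 4 distinct period values (2026Q1, 2026Q3, 2026Q4, 2026Q2).
Cell (fund=UU9, period=2026Q2) draws from the long row where fund=UU9 and period=2026Q2, which has return_pct=46.8.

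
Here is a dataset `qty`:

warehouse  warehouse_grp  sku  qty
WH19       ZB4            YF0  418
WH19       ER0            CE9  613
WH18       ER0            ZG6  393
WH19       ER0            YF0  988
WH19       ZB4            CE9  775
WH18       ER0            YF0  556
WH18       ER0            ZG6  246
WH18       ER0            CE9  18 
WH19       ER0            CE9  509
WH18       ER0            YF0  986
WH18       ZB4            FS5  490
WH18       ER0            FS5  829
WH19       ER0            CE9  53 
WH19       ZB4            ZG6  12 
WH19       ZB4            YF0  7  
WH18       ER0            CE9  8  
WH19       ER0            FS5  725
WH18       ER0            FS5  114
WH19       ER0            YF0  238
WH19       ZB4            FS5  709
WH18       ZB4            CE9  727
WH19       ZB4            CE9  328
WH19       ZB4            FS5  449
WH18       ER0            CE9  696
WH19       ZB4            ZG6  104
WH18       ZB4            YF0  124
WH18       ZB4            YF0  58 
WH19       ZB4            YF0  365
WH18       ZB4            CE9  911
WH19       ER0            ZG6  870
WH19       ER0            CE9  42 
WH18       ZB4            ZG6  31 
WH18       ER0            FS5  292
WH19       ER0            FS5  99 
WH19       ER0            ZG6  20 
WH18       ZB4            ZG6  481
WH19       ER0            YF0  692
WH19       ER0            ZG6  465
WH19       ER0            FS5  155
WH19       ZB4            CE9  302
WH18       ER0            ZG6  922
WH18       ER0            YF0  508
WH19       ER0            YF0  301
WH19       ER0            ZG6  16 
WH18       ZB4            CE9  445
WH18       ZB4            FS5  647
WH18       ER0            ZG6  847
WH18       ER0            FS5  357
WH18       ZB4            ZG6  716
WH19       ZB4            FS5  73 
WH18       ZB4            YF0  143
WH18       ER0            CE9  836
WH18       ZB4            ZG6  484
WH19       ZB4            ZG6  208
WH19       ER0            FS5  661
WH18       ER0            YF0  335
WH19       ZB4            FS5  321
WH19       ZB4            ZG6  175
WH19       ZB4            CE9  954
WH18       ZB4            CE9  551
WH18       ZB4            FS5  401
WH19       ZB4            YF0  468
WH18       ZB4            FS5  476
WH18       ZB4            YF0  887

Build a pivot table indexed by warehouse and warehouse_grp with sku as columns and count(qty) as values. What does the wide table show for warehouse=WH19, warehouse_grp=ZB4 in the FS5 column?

Rows with warehouse=WH19, warehouse_grp=ZB4 and sku=FS5: qty values are 709, 449, 73, 321.
4 rows match — count = 4.

4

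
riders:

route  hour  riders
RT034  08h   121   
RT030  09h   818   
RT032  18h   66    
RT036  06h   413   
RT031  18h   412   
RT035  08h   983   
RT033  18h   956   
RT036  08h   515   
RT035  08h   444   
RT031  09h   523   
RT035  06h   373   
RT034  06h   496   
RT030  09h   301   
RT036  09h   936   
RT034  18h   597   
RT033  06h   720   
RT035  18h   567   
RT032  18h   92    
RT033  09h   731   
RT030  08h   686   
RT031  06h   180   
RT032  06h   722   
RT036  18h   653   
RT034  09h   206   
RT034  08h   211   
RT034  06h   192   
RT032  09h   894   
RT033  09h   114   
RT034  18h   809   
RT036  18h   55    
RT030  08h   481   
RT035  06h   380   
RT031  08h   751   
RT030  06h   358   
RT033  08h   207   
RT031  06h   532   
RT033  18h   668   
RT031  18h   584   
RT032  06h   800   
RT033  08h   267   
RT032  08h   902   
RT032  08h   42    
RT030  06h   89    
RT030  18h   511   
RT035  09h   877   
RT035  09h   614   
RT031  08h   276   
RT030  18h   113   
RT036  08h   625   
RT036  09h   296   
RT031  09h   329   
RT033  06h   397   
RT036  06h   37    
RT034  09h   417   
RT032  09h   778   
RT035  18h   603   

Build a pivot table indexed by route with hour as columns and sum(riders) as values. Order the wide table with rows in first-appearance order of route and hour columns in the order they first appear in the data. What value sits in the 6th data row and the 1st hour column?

1427

With rows in first-appearance order of route, row 6 is route=RT035. hour columns in first-appearance order: 08h, 09h, 18h, 06h; column 1 is 08h.
Long rows with route=RT035, hour=08h: 983 + 444 = 1427.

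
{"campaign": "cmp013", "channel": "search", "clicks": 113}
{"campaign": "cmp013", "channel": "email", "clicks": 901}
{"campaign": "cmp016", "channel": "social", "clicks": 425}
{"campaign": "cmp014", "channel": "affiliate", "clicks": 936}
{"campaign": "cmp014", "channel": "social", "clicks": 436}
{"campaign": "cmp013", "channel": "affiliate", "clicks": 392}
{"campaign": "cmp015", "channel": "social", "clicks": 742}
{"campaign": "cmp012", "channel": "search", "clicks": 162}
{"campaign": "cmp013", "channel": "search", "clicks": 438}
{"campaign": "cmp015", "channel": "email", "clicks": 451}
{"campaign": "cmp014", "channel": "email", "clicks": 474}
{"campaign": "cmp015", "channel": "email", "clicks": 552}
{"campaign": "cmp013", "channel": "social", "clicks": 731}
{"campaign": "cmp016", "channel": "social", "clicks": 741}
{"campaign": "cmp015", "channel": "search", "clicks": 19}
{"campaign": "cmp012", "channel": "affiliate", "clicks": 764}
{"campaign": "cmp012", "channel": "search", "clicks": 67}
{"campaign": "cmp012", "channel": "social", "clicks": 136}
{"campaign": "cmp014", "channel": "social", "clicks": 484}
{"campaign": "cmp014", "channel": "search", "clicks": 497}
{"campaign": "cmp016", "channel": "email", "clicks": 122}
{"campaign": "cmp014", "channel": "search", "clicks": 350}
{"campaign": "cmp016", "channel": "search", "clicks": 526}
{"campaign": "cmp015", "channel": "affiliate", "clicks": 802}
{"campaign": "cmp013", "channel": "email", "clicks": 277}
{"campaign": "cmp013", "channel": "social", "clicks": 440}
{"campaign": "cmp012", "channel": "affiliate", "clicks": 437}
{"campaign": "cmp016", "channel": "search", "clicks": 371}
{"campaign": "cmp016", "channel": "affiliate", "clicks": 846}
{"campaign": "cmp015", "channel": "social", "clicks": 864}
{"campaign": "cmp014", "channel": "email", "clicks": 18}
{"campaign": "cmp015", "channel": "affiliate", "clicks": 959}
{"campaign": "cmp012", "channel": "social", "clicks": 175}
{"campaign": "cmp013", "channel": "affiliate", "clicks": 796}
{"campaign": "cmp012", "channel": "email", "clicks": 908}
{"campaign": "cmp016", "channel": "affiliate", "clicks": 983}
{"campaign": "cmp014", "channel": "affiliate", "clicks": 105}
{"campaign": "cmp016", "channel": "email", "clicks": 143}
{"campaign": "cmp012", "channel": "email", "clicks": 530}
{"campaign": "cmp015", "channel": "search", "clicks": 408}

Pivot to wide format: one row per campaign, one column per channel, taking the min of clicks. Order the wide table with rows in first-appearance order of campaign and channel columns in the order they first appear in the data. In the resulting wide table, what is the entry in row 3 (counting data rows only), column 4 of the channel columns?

With rows in first-appearance order of campaign, row 3 is campaign=cmp014. channel columns in first-appearance order: search, email, social, affiliate; column 4 is affiliate.
Long rows with campaign=cmp014, channel=affiliate: min(936, 105) = 105.

105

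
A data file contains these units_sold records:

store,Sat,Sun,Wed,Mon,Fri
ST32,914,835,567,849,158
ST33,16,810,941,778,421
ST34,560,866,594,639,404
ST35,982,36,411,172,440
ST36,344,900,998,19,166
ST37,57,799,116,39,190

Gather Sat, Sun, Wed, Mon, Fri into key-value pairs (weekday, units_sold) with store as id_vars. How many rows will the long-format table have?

6 store values × 5 melted columns = 30 rows.

30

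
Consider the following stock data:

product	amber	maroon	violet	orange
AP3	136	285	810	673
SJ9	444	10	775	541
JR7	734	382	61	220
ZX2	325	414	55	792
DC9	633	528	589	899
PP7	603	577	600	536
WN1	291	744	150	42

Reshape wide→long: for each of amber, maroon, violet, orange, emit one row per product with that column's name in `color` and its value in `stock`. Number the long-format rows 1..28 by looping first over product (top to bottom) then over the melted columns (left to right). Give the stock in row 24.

28 rows total (7 × 4). Row 24: index ⌊(24-1)/4⌋ = 5 into product → PP7; (24-1) mod 4 = 3 into the melted columns → orange.
So row 24 is (PP7, orange, 536); stock = 536.

536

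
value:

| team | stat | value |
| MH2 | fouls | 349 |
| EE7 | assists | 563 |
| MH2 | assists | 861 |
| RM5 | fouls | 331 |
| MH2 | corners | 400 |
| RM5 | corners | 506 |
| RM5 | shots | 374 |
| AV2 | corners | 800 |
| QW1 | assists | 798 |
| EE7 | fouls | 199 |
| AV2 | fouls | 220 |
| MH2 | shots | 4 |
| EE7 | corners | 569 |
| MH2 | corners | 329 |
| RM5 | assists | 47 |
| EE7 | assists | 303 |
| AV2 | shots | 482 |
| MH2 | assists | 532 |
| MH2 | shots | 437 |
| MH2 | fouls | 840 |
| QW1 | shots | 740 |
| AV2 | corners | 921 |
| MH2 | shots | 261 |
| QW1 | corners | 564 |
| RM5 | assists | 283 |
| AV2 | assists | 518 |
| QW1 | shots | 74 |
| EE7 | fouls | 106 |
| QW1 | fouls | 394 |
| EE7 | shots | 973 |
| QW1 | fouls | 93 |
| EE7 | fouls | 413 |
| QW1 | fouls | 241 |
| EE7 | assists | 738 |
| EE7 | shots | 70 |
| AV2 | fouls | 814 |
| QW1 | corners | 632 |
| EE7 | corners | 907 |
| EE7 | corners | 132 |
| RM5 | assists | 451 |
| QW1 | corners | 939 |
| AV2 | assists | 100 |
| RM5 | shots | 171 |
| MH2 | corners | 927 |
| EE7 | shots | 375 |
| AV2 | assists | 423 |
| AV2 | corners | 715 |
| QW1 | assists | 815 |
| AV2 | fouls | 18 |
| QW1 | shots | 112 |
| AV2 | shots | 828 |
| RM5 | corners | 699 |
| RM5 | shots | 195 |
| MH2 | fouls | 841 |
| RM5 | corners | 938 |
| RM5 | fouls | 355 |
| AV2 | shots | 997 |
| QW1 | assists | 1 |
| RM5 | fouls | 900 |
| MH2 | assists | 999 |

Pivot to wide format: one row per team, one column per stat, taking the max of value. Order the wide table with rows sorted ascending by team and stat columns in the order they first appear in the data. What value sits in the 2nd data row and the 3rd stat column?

With rows sorted ascending by team, row 2 is team=EE7. stat columns in first-appearance order: fouls, assists, corners, shots; column 3 is corners.
Long rows with team=EE7, stat=corners: max(569, 907, 132) = 907.

907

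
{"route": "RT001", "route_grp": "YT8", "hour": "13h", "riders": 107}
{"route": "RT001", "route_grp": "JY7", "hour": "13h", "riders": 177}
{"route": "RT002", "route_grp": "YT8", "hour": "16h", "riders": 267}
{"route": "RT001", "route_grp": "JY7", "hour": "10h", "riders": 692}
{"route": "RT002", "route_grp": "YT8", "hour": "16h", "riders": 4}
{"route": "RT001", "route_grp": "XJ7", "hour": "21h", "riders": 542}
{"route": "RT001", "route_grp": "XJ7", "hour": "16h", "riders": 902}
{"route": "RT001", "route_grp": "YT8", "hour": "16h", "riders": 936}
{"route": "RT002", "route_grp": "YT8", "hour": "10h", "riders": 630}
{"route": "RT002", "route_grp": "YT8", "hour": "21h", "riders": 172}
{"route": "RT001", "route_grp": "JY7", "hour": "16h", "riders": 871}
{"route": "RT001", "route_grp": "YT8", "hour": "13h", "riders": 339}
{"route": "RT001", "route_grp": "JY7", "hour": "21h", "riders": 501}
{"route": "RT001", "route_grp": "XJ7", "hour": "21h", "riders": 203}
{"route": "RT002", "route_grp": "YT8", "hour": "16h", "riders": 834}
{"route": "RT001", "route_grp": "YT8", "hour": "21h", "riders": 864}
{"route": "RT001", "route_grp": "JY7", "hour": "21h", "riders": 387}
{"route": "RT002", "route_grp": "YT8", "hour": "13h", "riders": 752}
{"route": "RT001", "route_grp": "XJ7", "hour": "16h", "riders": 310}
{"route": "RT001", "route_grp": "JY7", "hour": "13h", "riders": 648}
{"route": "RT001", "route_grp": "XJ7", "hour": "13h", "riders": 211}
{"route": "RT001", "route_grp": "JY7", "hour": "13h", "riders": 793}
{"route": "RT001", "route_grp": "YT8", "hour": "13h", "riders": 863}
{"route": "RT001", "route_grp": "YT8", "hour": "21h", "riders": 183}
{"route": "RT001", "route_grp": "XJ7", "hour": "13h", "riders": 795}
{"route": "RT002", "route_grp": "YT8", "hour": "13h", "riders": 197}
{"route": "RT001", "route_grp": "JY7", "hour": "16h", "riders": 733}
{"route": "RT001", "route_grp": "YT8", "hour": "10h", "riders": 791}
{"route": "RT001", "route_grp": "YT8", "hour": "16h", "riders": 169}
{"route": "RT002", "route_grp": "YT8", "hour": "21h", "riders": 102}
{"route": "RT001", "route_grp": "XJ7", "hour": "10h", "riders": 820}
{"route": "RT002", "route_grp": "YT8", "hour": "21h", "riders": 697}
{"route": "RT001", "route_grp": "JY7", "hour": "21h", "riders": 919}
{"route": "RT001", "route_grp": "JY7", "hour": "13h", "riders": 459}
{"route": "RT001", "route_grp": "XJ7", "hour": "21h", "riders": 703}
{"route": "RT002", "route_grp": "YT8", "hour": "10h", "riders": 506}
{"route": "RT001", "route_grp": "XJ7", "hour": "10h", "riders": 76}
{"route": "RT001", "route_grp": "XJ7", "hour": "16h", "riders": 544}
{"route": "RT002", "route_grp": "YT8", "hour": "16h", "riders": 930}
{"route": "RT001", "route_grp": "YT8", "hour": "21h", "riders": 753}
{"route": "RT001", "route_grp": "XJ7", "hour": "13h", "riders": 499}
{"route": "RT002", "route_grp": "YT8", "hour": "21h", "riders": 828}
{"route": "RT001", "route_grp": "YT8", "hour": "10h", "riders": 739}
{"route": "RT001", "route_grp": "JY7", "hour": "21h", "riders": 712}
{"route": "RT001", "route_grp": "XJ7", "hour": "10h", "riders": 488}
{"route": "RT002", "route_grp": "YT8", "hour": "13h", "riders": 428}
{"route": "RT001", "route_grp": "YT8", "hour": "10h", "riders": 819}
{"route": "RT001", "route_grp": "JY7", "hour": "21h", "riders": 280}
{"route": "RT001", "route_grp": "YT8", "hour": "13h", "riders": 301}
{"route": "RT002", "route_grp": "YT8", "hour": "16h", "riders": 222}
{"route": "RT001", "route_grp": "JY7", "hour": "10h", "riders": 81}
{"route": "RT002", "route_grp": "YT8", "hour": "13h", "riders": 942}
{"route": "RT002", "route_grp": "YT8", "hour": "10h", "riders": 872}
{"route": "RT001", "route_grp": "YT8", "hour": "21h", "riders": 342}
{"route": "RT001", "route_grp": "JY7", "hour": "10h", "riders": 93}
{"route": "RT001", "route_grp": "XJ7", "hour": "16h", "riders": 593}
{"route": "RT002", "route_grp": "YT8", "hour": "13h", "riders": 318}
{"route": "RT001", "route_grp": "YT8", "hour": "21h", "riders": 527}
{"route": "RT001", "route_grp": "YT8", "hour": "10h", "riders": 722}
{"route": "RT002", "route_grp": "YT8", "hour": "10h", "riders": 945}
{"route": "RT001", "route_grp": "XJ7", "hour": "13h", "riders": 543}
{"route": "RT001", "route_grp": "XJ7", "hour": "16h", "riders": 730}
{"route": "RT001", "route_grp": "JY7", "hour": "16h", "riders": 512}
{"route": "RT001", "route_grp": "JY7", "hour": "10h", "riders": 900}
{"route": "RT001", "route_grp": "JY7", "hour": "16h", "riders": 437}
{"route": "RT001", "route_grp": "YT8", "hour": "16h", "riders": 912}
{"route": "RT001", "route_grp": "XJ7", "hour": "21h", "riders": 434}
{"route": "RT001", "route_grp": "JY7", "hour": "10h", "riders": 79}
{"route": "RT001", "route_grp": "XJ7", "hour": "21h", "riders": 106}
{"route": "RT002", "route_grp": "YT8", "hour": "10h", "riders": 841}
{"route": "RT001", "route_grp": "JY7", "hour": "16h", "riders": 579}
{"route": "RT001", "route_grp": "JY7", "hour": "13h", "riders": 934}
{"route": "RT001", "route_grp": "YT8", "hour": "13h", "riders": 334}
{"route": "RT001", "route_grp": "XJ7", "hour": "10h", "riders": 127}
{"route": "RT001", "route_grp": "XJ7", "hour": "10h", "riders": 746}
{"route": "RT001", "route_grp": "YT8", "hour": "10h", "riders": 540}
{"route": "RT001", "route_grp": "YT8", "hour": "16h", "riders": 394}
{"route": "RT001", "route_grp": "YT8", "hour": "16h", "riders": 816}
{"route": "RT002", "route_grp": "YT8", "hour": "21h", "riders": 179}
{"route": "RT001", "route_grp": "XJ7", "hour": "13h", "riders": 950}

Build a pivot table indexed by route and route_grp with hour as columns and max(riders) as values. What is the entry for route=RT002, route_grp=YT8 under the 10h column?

945

Rows with route=RT002, route_grp=YT8 and hour=10h: riders values are 630, 506, 872, 945, 841.
max(630, 506, 872, 945, 841) = 945.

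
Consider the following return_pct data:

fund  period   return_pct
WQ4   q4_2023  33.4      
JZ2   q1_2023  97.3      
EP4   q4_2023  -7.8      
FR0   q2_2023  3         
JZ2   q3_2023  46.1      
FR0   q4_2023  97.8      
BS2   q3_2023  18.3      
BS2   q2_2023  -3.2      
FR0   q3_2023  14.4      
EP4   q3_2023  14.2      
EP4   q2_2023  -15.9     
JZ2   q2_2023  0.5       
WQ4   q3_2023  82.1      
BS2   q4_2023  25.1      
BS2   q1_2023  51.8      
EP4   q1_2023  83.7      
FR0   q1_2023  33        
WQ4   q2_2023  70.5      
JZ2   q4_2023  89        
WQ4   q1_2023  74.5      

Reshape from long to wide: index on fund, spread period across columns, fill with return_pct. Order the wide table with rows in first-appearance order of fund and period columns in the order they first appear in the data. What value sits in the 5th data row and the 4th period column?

18.3

With rows in first-appearance order of fund, row 5 is fund=BS2. period columns in first-appearance order: q4_2023, q1_2023, q2_2023, q3_2023; column 4 is q3_2023.
Long rows with fund=BS2, period=q3_2023: return_pct = 18.3.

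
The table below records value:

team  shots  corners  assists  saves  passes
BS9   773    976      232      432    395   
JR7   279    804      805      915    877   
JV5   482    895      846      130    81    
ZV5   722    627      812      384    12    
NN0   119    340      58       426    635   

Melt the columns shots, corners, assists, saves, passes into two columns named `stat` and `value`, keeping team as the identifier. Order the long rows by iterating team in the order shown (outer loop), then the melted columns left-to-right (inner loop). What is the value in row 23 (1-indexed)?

25 rows total (5 × 5). Row 23: index ⌊(23-1)/5⌋ = 4 into team → NN0; (23-1) mod 5 = 2 into the melted columns → assists.
So row 23 is (NN0, assists, 58); value = 58.

58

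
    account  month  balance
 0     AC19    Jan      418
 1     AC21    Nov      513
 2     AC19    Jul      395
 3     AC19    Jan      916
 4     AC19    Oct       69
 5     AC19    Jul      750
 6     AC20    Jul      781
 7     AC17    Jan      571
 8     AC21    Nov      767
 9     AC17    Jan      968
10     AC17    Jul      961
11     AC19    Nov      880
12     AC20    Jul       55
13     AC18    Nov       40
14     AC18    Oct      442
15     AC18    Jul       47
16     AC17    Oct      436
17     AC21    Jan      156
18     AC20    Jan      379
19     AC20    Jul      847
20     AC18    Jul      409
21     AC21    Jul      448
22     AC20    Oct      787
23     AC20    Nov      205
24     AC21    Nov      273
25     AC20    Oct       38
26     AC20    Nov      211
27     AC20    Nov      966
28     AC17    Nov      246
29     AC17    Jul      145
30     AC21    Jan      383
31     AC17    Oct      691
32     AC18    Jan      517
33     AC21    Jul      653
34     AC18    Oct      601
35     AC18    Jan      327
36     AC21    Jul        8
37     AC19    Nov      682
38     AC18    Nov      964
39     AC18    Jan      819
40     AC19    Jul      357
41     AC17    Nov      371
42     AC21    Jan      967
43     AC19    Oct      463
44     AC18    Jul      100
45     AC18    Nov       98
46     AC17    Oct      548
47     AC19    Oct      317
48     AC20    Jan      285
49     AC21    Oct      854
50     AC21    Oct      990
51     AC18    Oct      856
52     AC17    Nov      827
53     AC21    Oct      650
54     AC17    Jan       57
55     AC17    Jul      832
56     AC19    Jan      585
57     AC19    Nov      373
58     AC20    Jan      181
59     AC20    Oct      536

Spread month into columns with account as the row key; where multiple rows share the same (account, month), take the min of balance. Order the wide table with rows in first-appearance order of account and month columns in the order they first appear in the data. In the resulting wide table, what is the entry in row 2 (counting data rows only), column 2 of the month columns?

With rows in first-appearance order of account, row 2 is account=AC21. month columns in first-appearance order: Jan, Nov, Jul, Oct; column 2 is Nov.
Long rows with account=AC21, month=Nov: min(513, 767, 273) = 273.

273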